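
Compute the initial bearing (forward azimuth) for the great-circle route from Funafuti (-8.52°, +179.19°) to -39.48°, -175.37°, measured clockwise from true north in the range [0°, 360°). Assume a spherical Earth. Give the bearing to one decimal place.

Δλ = -175.37 − 179.19 = -354.56°; wrapped into (−180°, 180°]: 5.44°.
θ = atan2( sin Δλ · cos φ₂ , cos φ₁ · sin φ₂ − sin φ₁ · cos φ₂ · cos Δλ )
  = atan2(0.07317, -0.51495) = 171.913° → normalised to [0°, 360°): 171.913°.

171.9°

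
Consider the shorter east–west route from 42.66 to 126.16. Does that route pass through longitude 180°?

No

Signed shortest Δλ = ((126.16 − 42.66 + 180) mod 360) − 180 = 83.5°.
Going east by 83.5° from +42.66° reaches +126.16° without touching 180°.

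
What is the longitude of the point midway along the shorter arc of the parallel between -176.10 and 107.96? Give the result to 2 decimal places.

+145.93°

Signed shortest Δλ from -176.10° to +107.96° is -75.94°.
Midpoint longitude = -176.10° + (-75.94°)/2 = -176.10° − 37.97° = -214.07°.
Normalise into (−180°, 180°]: +145.93°.
(The naïve average (-176.10 + +107.96)/2 = -34.07° is on the wrong side of the globe.)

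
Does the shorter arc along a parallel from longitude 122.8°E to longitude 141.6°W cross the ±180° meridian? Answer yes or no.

Naïve |-141.6 − 122.8| = 264.4° > 180°, so the shorter arc goes the other way round — across 180°.
Signed shortest Δλ = ((-141.6 − 122.8 + 180) mod 360) − 180 = 95.6°.
Going east by 95.6° from +122.8° passes through 180° before reaching -141.6°.

Yes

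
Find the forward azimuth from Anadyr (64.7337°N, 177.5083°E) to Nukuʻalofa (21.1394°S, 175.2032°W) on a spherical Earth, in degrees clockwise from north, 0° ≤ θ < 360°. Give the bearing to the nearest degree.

173°

Δλ = -175.2032 − 177.5083 = -352.7115°; wrapped into (−180°, 180°]: 7.2885°.
θ = atan2( sin Δλ · cos φ₂ , cos φ₁ · sin φ₂ − sin φ₁ · cos φ₂ · cos Δλ )
  = atan2(0.11833, -0.99059) = 173.188° → normalised to [0°, 360°): 173.188°.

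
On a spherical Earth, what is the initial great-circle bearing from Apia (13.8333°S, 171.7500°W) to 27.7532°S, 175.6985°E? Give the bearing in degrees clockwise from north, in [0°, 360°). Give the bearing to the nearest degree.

Δλ = 175.6985 − -171.7500 = 347.4485°; wrapped into (−180°, 180°]: -12.5515°.
θ = atan2( sin Δλ · cos φ₂ , cos φ₁ · sin φ₂ − sin φ₁ · cos φ₂ · cos Δλ )
  = atan2(-0.19232, -0.24562) = -141.940° → normalised to [0°, 360°): 218.060°.

218°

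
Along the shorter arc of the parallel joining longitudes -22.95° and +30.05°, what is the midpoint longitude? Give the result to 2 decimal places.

Signed shortest Δλ from -22.95° to +30.05° is +53.00°.
Midpoint longitude = -22.95° + (+53.00°)/2 = -22.95° + 26.50° = +3.55°.

+3.55°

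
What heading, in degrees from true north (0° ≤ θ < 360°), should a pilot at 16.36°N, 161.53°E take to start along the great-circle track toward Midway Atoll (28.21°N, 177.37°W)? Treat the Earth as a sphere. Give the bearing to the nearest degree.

Δλ = -177.37 − 161.53 = -338.90°; wrapped into (−180°, 180°]: 21.10°.
θ = atan2( sin Δλ · cos φ₂ , cos φ₁ · sin φ₂ − sin φ₁ · cos φ₂ · cos Δλ )
  = atan2(0.31724, 0.22199) = 55.017° → normalised to [0°, 360°): 55.017°.

55°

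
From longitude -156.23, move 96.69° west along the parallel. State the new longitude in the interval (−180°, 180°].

Start at -156.23°; shift −96.69° → -252.92°.
-252.92° lies outside (−180°, 180°]; add 360° → +107.08°.

+107.08°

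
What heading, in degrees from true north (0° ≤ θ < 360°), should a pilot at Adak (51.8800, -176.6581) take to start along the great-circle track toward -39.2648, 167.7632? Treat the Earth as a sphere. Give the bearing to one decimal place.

Δλ = 167.7632 − -176.6581 = 344.4213°; wrapped into (−180°, 180°]: -15.5787°.
θ = atan2( sin Δλ · cos φ₂ , cos φ₁ · sin φ₂ − sin φ₁ · cos φ₂ · cos Δλ )
  = atan2(-0.20793, -0.97742) = -167.990° → normalised to [0°, 360°): 192.010°.

192.0°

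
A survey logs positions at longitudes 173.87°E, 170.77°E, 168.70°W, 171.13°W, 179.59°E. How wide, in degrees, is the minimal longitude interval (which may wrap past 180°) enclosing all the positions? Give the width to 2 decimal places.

Sort the longitudes: -171.13°, -168.70°, +170.77°, +173.87°, +179.59°.
Eastward gaps between consecutive values (wrapping around): 2.43°, 339.47°, 3.10°, 5.72°, 9.28°.
Largest gap = 339.47° ⇒ minimal covering band is its complement: 360° − 339.47° = 20.53°.
Band runs from +170.77° eastward to -168.70°, crossing the antimeridian.

20.53°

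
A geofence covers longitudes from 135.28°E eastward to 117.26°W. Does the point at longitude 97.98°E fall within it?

No

Band width going east from +135.28° to -117.26°: ((-117.26 − 135.28) mod 360) = 107.46°.
Offset of +97.98° east of the west edge: ((97.98 − 135.28) mod 360) = 322.70°.
322.70° > 107.46° ⇒ outside.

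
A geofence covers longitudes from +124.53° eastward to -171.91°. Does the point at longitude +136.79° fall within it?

Yes

Band width going east from +124.53° to -171.91°: ((-171.91 − 124.53) mod 360) = 63.56°.
Offset of +136.79° east of the west edge: ((136.79 − 124.53) mod 360) = 12.26°.
12.26° ≤ 63.56° ⇒ inside.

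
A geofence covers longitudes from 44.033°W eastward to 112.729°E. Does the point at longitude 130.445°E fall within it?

No

Band width going east from -44.033° to +112.729°: ((112.729 − -44.033) mod 360) = 156.762°.
Offset of +130.445° east of the west edge: ((130.445 − -44.033) mod 360) = 174.478°.
174.478° > 156.762° ⇒ outside.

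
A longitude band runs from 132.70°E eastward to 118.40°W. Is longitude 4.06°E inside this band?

Band width going east from +132.70° to -118.40°: ((-118.40 − 132.70) mod 360) = 108.90°.
Offset of +4.06° east of the west edge: ((4.06 − 132.70) mod 360) = 231.36°.
231.36° > 108.90° ⇒ outside.

No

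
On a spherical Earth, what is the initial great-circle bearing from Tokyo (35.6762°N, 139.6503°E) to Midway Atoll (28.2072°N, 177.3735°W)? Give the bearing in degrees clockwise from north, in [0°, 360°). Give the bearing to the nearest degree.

89°

Δλ = -177.3735 − 139.6503 = -317.0238°; wrapped into (−180°, 180°]: 42.9762°.
θ = atan2( sin Δλ · cos φ₂ , cos φ₁ · sin φ₂ − sin φ₁ · cos φ₂ · cos Δλ )
  = atan2(0.60074, 0.00793) = 89.243° → normalised to [0°, 360°): 89.243°.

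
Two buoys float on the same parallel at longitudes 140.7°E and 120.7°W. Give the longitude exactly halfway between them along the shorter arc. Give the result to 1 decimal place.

170.0°W

Signed shortest Δλ from +140.7° to -120.7° is +98.6°.
Midpoint longitude = +140.7° + (+98.6°)/2 = +140.7° + 49.3° = +190.0°.
Normalise into (−180°, 180°]: -170.0°.
(The naïve average (+140.7 + -120.7)/2 = 10.0° is on the wrong side of the globe.)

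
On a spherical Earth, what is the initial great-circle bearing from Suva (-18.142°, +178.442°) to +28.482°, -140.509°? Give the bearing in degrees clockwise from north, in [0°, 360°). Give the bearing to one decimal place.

Δλ = -140.509 − 178.442 = -318.951°; wrapped into (−180°, 180°]: 41.049°.
θ = atan2( sin Δλ · cos φ₂ , cos φ₁ · sin φ₂ − sin φ₁ · cos φ₂ · cos Δλ )
  = atan2(0.57722, 0.65958) = 41.190° → normalised to [0°, 360°): 41.190°.

41.2°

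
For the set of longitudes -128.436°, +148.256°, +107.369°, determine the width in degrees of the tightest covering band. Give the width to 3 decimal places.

Sort the longitudes: -128.436°, +107.369°, +148.256°.
Eastward gaps between consecutive values (wrapping around): 235.805°, 40.887°, 83.308°.
Largest gap = 235.805° ⇒ minimal covering band is its complement: 360° − 235.805° = 124.195°.
Band runs from +107.369° eastward to -128.436°, crossing the antimeridian.

124.195°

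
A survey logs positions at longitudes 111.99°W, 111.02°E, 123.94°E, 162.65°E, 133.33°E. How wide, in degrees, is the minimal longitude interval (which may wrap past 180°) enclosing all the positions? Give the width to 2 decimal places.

136.99°

Sort the longitudes: -111.99°, +111.02°, +123.94°, +133.33°, +162.65°.
Eastward gaps between consecutive values (wrapping around): 223.01°, 12.92°, 9.39°, 29.32°, 85.36°.
Largest gap = 223.01° ⇒ minimal covering band is its complement: 360° − 223.01° = 136.99°.
Band runs from +111.02° eastward to -111.99°, crossing the antimeridian.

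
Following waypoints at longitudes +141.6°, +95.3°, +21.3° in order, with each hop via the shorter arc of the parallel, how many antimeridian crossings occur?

Leg 1: +141.6° → +95.3°, shortest Δλ = -46.3° (west) — does not cross 180°.
Leg 2: +95.3° → +21.3°, shortest Δλ = -74.0° (west) — does not cross 180°.
Total crossings: 0.

0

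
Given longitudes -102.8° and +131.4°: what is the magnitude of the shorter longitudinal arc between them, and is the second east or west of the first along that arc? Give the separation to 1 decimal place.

Raw difference: 131.4 − -102.8 = 234.2°.
Normalise into (−180°, 180°]: 234.2° − 360° = -125.8°.
Negative ⇒ the second point lies to the west; separation 125.8°.

125.8° west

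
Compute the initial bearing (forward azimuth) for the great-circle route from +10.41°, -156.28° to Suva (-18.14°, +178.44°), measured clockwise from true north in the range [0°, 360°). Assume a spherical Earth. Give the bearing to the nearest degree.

Δλ = 178.44 − -156.28 = 334.72°; wrapped into (−180°, 180°]: -25.28°.
θ = atan2( sin Δλ · cos φ₂ , cos φ₁ · sin φ₂ − sin φ₁ · cos φ₂ · cos Δλ )
  = atan2(-0.40582, -0.46148) = -138.672° → normalised to [0°, 360°): 221.328°.

221°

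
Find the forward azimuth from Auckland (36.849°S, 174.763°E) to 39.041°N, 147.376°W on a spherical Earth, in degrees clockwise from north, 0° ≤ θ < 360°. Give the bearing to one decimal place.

Δλ = -147.376 − 174.763 = -322.139°; wrapped into (−180°, 180°]: 37.861°.
θ = atan2( sin Δλ · cos φ₂ , cos φ₁ · sin φ₂ − sin φ₁ · cos φ₂ · cos Δλ )
  = atan2(0.47670, 0.87178) = 28.670° → normalised to [0°, 360°): 28.670°.

28.7°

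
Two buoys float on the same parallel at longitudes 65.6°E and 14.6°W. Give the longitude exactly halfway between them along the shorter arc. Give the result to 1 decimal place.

Signed shortest Δλ from +65.6° to -14.6° is -80.2°.
Midpoint longitude = +65.6° + (-80.2°)/2 = +65.6° − 40.1° = +25.5°.

25.5°E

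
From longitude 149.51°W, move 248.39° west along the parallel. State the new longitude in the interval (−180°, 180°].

37.90°W

Start at -149.51°; shift −248.39° → -397.90°.
-397.90° lies outside (−180°, 180°]; add 360° → -37.90°.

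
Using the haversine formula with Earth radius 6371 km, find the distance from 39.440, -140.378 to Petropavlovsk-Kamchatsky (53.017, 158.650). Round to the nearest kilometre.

4767 km

Δλ = 158.650 − -140.378 = 299.028°; wrapped into (−180°, 180°]: -60.972°.
Δφ = 53.017 − 39.440 = 13.577°.
a = sin²(Δφ/2) + cos φ₁ · cos φ₂ · sin²(Δλ/2) = 0.133550.
c = 2·atan2(√a, √(1−a)) = 0.74822 rad → d = 6371·c ≈ 4766.92 km.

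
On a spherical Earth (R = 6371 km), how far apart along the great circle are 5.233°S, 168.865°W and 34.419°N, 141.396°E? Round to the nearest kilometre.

Δλ = 141.396 − -168.865 = 310.261°; wrapped into (−180°, 180°]: -49.739°.
Δφ = 34.419 − -5.233 = 39.652°.
a = sin²(Δφ/2) + cos φ₁ · cos φ₂ · sin²(Δλ/2) = 0.260325.
c = 2·atan2(√a, √(1−a)) = 1.07088 rad → d = 6371·c ≈ 6822.59 km.

6823 km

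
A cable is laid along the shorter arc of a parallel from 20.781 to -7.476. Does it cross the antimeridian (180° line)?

No

Signed shortest Δλ = ((-7.476 − 20.781 + 180) mod 360) − 180 = -28.257°.
Going west by 28.257° from +20.781° reaches -7.476° without touching 180°.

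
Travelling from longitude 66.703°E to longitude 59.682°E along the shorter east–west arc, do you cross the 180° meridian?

No

Signed shortest Δλ = ((59.682 − 66.703 + 180) mod 360) − 180 = -7.021°.
Going west by 7.021° from +66.703° reaches +59.682° without touching 180°.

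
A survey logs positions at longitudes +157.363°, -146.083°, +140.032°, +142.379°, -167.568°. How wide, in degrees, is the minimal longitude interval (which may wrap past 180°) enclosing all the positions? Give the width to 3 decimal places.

73.885°

Sort the longitudes: -167.568°, -146.083°, +140.032°, +142.379°, +157.363°.
Eastward gaps between consecutive values (wrapping around): 21.485°, 286.115°, 2.347°, 14.984°, 35.069°.
Largest gap = 286.115° ⇒ minimal covering band is its complement: 360° − 286.115° = 73.885°.
Band runs from +140.032° eastward to -146.083°, crossing the antimeridian.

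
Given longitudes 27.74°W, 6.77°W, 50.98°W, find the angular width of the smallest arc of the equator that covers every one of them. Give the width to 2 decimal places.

Sort the longitudes: -50.98°, -27.74°, -6.77°.
Eastward gaps between consecutive values (wrapping around): 23.24°, 20.97°, 315.79°.
Largest gap = 315.79° ⇒ minimal covering band is its complement: 360° − 315.79° = 44.21°.
Band runs from -50.98° eastward to -6.77°.

44.21°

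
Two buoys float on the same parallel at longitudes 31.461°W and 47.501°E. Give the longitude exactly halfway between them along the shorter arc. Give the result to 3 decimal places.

8.020°E

Signed shortest Δλ from -31.461° to +47.501° is +78.962°.
Midpoint longitude = -31.461° + (+78.962°)/2 = -31.461° + 39.481° = +8.020°.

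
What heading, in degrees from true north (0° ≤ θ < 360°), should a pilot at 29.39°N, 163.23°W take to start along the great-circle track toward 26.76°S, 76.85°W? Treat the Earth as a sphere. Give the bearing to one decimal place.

115.2°

Δλ = -76.85 − -163.23 = 86.38°.
θ = atan2( sin Δλ · cos φ₂ , cos φ₁ · sin φ₂ − sin φ₁ · cos φ₂ · cos Δλ )
  = atan2(0.89112, -0.41997) = 115.234° → normalised to [0°, 360°): 115.234°.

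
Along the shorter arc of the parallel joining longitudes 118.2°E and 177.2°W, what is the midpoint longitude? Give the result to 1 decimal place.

Signed shortest Δλ from +118.2° to -177.2° is +64.6°.
Midpoint longitude = +118.2° + (+64.6°)/2 = +118.2° + 32.3° = +150.5°.
(The naïve average (+118.2 + -177.2)/2 = -29.5° is on the wrong side of the globe.)

150.5°E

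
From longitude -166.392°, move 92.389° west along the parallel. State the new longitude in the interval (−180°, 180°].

Start at -166.392°; shift −92.389° → -258.781°.
-258.781° lies outside (−180°, 180°]; add 360° → +101.219°.

+101.219°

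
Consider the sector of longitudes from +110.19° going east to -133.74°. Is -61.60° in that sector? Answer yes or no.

No

Band width going east from +110.19° to -133.74°: ((-133.74 − 110.19) mod 360) = 116.07°.
Offset of -61.60° east of the west edge: ((-61.60 − 110.19) mod 360) = 188.21°.
188.21° > 116.07° ⇒ outside.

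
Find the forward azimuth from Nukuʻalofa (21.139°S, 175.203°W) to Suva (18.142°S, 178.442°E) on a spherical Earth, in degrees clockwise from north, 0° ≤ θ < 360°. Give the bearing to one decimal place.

295.5°

Δλ = 178.442 − -175.203 = 353.645°; wrapped into (−180°, 180°]: -6.355°.
θ = atan2( sin Δλ · cos φ₂ , cos φ₁ · sin φ₂ − sin φ₁ · cos φ₂ · cos Δλ )
  = atan2(-0.10519, 0.05018) = -64.497° → normalised to [0°, 360°): 295.503°.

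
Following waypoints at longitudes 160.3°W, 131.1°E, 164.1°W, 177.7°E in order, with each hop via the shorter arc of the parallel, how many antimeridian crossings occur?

3

Leg 1: -160.3° → +131.1°, shortest Δλ = -68.6° (west) — crosses 180°.
Leg 2: +131.1° → -164.1°, shortest Δλ = 64.8° (east) — crosses 180°.
Leg 3: -164.1° → +177.7°, shortest Δλ = -18.2° (west) — crosses 180°.
Total crossings: 3.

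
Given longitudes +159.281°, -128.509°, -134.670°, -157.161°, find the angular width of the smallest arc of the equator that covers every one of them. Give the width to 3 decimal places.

Sort the longitudes: -157.161°, -134.670°, -128.509°, +159.281°.
Eastward gaps between consecutive values (wrapping around): 22.491°, 6.161°, 287.790°, 43.558°.
Largest gap = 287.790° ⇒ minimal covering band is its complement: 360° − 287.790° = 72.210°.
Band runs from +159.281° eastward to -128.509°, crossing the antimeridian.

72.210°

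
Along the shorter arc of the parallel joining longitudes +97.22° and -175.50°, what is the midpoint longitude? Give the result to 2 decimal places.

+140.86°

Signed shortest Δλ from +97.22° to -175.50° is +87.28°.
Midpoint longitude = +97.22° + (+87.28°)/2 = +97.22° + 43.64° = +140.86°.
(The naïve average (+97.22 + -175.50)/2 = -39.14° is on the wrong side of the globe.)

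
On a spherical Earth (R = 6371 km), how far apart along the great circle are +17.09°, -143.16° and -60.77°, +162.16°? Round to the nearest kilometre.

9922 km

Δλ = 162.16 − -143.16 = 305.32°; wrapped into (−180°, 180°]: -54.68°.
Δφ = -60.77 − 17.09 = -77.86°.
a = sin²(Δφ/2) + cos φ₁ · cos φ₂ · sin²(Δλ/2) = 0.493301.
c = 2·atan2(√a, √(1−a)) = 1.55740 rad → d = 6371·c ≈ 9922.19 km.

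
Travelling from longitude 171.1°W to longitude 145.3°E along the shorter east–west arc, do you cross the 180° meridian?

Yes

Naïve |145.3 − -171.1| = 316.4° > 180°, so the shorter arc goes the other way round — across 180°.
Signed shortest Δλ = ((145.3 − -171.1 + 180) mod 360) − 180 = -43.6°.
Going west by 43.6° from -171.1° passes through 180° before reaching +145.3°.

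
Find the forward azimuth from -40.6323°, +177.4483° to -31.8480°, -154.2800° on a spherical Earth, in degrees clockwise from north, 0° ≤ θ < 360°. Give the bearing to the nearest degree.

Δλ = -154.2800 − 177.4483 = -331.7283°; wrapped into (−180°, 180°]: 28.2717°.
θ = atan2( sin Δλ · cos φ₂ , cos φ₁ · sin φ₂ − sin φ₁ · cos φ₂ · cos Δλ )
  = atan2(0.40235, 0.08673) = 77.836° → normalised to [0°, 360°): 77.836°.

78°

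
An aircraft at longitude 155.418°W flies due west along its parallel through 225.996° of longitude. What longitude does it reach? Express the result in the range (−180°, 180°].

Start at -155.418°; shift −225.996° → -381.414°.
-381.414° lies outside (−180°, 180°]; add 360° → -21.414°.

21.414°W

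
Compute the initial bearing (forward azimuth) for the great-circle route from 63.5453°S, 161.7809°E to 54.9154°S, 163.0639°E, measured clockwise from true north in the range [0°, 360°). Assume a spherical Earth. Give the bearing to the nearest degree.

Δλ = 163.0639 − 161.7809 = 1.2830°.
θ = atan2( sin Δλ · cos φ₂ , cos φ₁ · sin φ₂ − sin φ₁ · cos φ₂ · cos Δλ )
  = atan2(0.01287, 0.14992) = 4.906° → normalised to [0°, 360°): 4.906°.

5°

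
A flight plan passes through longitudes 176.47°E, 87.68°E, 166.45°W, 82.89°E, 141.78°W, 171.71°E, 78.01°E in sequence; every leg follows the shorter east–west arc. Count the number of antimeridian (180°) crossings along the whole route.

4

Leg 1: +176.47° → +87.68°, shortest Δλ = -88.79° (west) — does not cross 180°.
Leg 2: +87.68° → -166.45°, shortest Δλ = 105.87° (east) — crosses 180°.
Leg 3: -166.45° → +82.89°, shortest Δλ = -110.66° (west) — crosses 180°.
Leg 4: +82.89° → -141.78°, shortest Δλ = 135.33° (east) — crosses 180°.
Leg 5: -141.78° → +171.71°, shortest Δλ = -46.51° (west) — crosses 180°.
Leg 6: +171.71° → +78.01°, shortest Δλ = -93.7° (west) — does not cross 180°.
Total crossings: 4.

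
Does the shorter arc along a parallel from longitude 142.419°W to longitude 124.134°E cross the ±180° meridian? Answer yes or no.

Yes

Naïve |124.134 − -142.419| = 266.553° > 180°, so the shorter arc goes the other way round — across 180°.
Signed shortest Δλ = ((124.134 − -142.419 + 180) mod 360) − 180 = -93.447°.
Going west by 93.447° from -142.419° passes through 180° before reaching +124.134°.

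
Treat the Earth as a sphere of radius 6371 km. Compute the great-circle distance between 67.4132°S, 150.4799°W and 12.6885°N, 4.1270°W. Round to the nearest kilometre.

13452 km

Δλ = -4.1270 − -150.4799 = 146.3529°.
Δφ = 12.6885 − -67.4132 = 80.1017°.
a = sin²(Δφ/2) + cos φ₁ · cos φ₂ · sin²(Δλ/2) = 0.757365.
c = 2·atan2(√a, √(1−a)) = 2.11149 rad → d = 6371·c ≈ 13452.30 km.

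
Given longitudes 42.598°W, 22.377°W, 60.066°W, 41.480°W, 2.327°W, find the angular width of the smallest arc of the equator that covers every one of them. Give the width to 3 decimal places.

57.739°

Sort the longitudes: -60.066°, -42.598°, -41.480°, -22.377°, -2.327°.
Eastward gaps between consecutive values (wrapping around): 17.468°, 1.118°, 19.103°, 20.050°, 302.261°.
Largest gap = 302.261° ⇒ minimal covering band is its complement: 360° − 302.261° = 57.739°.
Band runs from -60.066° eastward to -2.327°.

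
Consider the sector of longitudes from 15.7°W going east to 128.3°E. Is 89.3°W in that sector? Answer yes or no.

No

Band width going east from -15.7° to +128.3°: ((128.3 − -15.7) mod 360) = 144.0°.
Offset of -89.3° east of the west edge: ((-89.3 − -15.7) mod 360) = 286.4°.
286.4° > 144.0° ⇒ outside.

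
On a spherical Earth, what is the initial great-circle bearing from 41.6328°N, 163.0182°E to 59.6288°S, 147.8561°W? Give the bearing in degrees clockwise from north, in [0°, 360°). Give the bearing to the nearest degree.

156°

Δλ = -147.8561 − 163.0182 = -310.8743°; wrapped into (−180°, 180°]: 49.1257°.
θ = atan2( sin Δλ · cos φ₂ , cos φ₁ · sin φ₂ − sin φ₁ · cos φ₂ · cos Δλ )
  = atan2(0.38231, -0.86466) = 156.147° → normalised to [0°, 360°): 156.147°.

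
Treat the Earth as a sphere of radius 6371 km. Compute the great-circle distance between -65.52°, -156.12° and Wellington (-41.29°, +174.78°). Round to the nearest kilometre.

Δλ = 174.78 − -156.12 = 330.90°; wrapped into (−180°, 180°]: -29.10°.
Δφ = -41.29 − -65.52 = 24.23°.
a = sin²(Δφ/2) + cos φ₁ · cos φ₂ · sin²(Δλ/2) = 0.063698.
c = 2·atan2(√a, √(1−a)) = 0.51029 rad → d = 6371·c ≈ 3251.04 km.

3251 km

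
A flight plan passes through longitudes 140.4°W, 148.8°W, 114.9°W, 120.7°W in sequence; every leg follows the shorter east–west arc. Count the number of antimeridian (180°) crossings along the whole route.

0

Leg 1: -140.4° → -148.8°, shortest Δλ = -8.4° (west) — does not cross 180°.
Leg 2: -148.8° → -114.9°, shortest Δλ = 33.9° (east) — does not cross 180°.
Leg 3: -114.9° → -120.7°, shortest Δλ = -5.8° (west) — does not cross 180°.
Total crossings: 0.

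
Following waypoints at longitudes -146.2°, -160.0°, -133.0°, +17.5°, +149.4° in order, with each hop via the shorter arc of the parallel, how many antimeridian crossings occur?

Leg 1: -146.2° → -160.0°, shortest Δλ = -13.8° (west) — does not cross 180°.
Leg 2: -160.0° → -133.0°, shortest Δλ = 27.0° (east) — does not cross 180°.
Leg 3: -133.0° → +17.5°, shortest Δλ = 150.5° (east) — does not cross 180°.
Leg 4: +17.5° → +149.4°, shortest Δλ = 131.9° (east) — does not cross 180°.
Total crossings: 0.

0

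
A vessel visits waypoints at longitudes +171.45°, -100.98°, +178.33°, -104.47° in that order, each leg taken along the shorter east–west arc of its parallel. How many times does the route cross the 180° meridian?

3

Leg 1: +171.45° → -100.98°, shortest Δλ = 87.57° (east) — crosses 180°.
Leg 2: -100.98° → +178.33°, shortest Δλ = -80.69° (west) — crosses 180°.
Leg 3: +178.33° → -104.47°, shortest Δλ = 77.2° (east) — crosses 180°.
Total crossings: 3.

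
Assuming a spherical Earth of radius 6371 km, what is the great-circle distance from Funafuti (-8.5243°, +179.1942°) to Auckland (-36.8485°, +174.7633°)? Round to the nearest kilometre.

3181 km

Δλ = 174.7633 − 179.1942 = -4.4309°.
Δφ = -36.8485 − -8.5243 = -28.3242°.
a = sin²(Δφ/2) + cos φ₁ · cos φ₂ · sin²(Δλ/2) = 0.061044.
c = 2·atan2(√a, √(1−a)) = 0.49931 rad → d = 6371·c ≈ 3181.12 km.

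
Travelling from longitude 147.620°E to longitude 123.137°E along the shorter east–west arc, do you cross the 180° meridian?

Signed shortest Δλ = ((123.137 − 147.620 + 180) mod 360) − 180 = -24.483°.
Going west by 24.483° from +147.620° reaches +123.137° without touching 180°.

No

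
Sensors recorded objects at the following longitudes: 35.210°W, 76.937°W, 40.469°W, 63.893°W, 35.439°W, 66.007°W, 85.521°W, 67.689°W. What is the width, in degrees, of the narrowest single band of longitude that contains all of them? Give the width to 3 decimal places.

Sort the longitudes: -85.521°, -76.937°, -67.689°, -66.007°, -63.893°, -40.469°, -35.439°, -35.210°.
Eastward gaps between consecutive values (wrapping around): 8.584°, 9.248°, 1.682°, 2.114°, 23.424°, 5.030°, 0.229°, 309.689°.
Largest gap = 309.689° ⇒ minimal covering band is its complement: 360° − 309.689° = 50.311°.
Band runs from -85.521° eastward to -35.210°.

50.311°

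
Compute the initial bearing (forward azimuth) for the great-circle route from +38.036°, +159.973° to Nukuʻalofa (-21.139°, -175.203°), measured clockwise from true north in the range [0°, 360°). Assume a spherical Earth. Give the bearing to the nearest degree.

154°

Δλ = -175.203 − 159.973 = -335.176°; wrapped into (−180°, 180°]: 24.824°.
θ = atan2( sin Δλ · cos φ₂ , cos φ₁ · sin φ₂ − sin φ₁ · cos φ₂ · cos Δλ )
  = atan2(0.39158, -0.80564) = 154.078° → normalised to [0°, 360°): 154.078°.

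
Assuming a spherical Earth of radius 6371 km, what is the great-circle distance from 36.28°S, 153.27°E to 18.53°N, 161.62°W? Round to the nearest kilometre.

Δλ = -161.62 − 153.27 = -314.89°; wrapped into (−180°, 180°]: 45.11°.
Δφ = 18.53 − -36.28 = 54.81°.
a = sin²(Δφ/2) + cos φ₁ · cos φ₂ · sin²(Δλ/2) = 0.324310.
c = 2·atan2(√a, √(1−a)) = 1.21175 rad → d = 6371·c ≈ 7720.07 km.

7720 km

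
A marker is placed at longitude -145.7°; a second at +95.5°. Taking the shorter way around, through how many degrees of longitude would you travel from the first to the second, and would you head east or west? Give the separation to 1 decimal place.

Raw difference: 95.5 − -145.7 = 241.2°.
Normalise into (−180°, 180°]: 241.2° − 360° = -118.8°.
Negative ⇒ the second point lies to the west; separation 118.8°.

118.8° west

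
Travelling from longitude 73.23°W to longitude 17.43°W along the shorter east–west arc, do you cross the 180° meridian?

No

Signed shortest Δλ = ((-17.43 − -73.23 + 180) mod 360) − 180 = 55.8°.
Going east by 55.8° from -73.23° reaches -17.43° without touching 180°.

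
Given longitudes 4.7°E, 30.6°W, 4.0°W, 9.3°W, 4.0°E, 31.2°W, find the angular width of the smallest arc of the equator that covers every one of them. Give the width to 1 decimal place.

Sort the longitudes: -31.2°, -30.6°, -9.3°, -4.0°, +4.0°, +4.7°.
Eastward gaps between consecutive values (wrapping around): 0.6°, 21.3°, 5.3°, 8.0°, 0.7°, 324.1°.
Largest gap = 324.1° ⇒ minimal covering band is its complement: 360° − 324.1° = 35.9°.
Band runs from -31.2° eastward to +4.7°.

35.9°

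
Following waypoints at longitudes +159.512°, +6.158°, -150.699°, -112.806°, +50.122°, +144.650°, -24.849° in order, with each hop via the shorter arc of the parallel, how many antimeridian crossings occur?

0

Leg 1: +159.512° → +6.158°, shortest Δλ = -153.354° (west) — does not cross 180°.
Leg 2: +6.158° → -150.699°, shortest Δλ = -156.857° (west) — does not cross 180°.
Leg 3: -150.699° → -112.806°, shortest Δλ = 37.893° (east) — does not cross 180°.
Leg 4: -112.806° → +50.122°, shortest Δλ = 162.928° (east) — does not cross 180°.
Leg 5: +50.122° → +144.650°, shortest Δλ = 94.528° (east) — does not cross 180°.
Leg 6: +144.650° → -24.849°, shortest Δλ = -169.499° (west) — does not cross 180°.
Total crossings: 0.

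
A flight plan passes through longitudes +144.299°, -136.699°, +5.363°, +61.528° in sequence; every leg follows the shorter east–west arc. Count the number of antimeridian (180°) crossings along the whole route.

1

Leg 1: +144.299° → -136.699°, shortest Δλ = 79.002° (east) — crosses 180°.
Leg 2: -136.699° → +5.363°, shortest Δλ = 142.062° (east) — does not cross 180°.
Leg 3: +5.363° → +61.528°, shortest Δλ = 56.165° (east) — does not cross 180°.
Total crossings: 1.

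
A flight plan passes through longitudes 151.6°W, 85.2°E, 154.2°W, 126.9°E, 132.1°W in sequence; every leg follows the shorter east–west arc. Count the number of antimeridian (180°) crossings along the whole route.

4

Leg 1: -151.6° → +85.2°, shortest Δλ = -123.2° (west) — crosses 180°.
Leg 2: +85.2° → -154.2°, shortest Δλ = 120.6° (east) — crosses 180°.
Leg 3: -154.2° → +126.9°, shortest Δλ = -78.9° (west) — crosses 180°.
Leg 4: +126.9° → -132.1°, shortest Δλ = 101.0° (east) — crosses 180°.
Total crossings: 4.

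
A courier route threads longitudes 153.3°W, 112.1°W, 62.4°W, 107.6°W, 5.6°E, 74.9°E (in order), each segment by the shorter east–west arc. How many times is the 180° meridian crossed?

0

Leg 1: -153.3° → -112.1°, shortest Δλ = 41.2° (east) — does not cross 180°.
Leg 2: -112.1° → -62.4°, shortest Δλ = 49.7° (east) — does not cross 180°.
Leg 3: -62.4° → -107.6°, shortest Δλ = -45.2° (west) — does not cross 180°.
Leg 4: -107.6° → +5.6°, shortest Δλ = 113.2° (east) — does not cross 180°.
Leg 5: +5.6° → +74.9°, shortest Δλ = 69.3° (east) — does not cross 180°.
Total crossings: 0.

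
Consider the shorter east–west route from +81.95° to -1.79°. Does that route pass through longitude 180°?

No

Signed shortest Δλ = ((-1.79 − 81.95 + 180) mod 360) − 180 = -83.74°.
Going west by 83.74° from +81.95° reaches -1.79° without touching 180°.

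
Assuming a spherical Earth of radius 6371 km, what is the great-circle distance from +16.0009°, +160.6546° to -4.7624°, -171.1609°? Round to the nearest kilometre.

3866 km

Δλ = -171.1609 − 160.6546 = -331.8155°; wrapped into (−180°, 180°]: 28.1845°.
Δφ = -4.7624 − 16.0009 = -20.7633°.
a = sin²(Δφ/2) + cos φ₁ · cos φ₂ · sin²(Δλ/2) = 0.089264.
c = 2·atan2(√a, √(1−a)) = 0.60681 rad → d = 6371·c ≈ 3865.99 km.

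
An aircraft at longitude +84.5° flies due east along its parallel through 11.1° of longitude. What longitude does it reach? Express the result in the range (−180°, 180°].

+95.6°

Start at +84.5°; shift +11.1° → +95.6°.
+95.6° already lies in (−180°, 180°].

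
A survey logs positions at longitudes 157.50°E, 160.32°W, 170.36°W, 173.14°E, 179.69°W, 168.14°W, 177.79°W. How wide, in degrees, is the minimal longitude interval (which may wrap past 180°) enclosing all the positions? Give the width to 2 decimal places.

42.18°

Sort the longitudes: -179.69°, -177.79°, -170.36°, -168.14°, -160.32°, +157.50°, +173.14°.
Eastward gaps between consecutive values (wrapping around): 1.90°, 7.43°, 2.22°, 7.82°, 317.82°, 15.64°, 7.17°.
Largest gap = 317.82° ⇒ minimal covering band is its complement: 360° − 317.82° = 42.18°.
Band runs from +157.50° eastward to -160.32°, crossing the antimeridian.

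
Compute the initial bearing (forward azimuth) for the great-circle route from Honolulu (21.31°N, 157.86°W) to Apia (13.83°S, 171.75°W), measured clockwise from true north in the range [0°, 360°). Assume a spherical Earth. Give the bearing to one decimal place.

202.4°

Δλ = -171.75 − -157.86 = -13.89°.
θ = atan2( sin Δλ · cos φ₂ , cos φ₁ · sin φ₂ − sin φ₁ · cos φ₂ · cos Δλ )
  = atan2(-0.23310, -0.56526) = -157.590° → normalised to [0°, 360°): 202.410°.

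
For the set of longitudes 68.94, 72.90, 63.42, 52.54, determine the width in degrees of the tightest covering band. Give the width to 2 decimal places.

Sort the longitudes: +52.54°, +63.42°, +68.94°, +72.90°.
Eastward gaps between consecutive values (wrapping around): 10.88°, 5.52°, 3.96°, 339.64°.
Largest gap = 339.64° ⇒ minimal covering band is its complement: 360° − 339.64° = 20.36°.
Band runs from +52.54° eastward to +72.90°.

20.36°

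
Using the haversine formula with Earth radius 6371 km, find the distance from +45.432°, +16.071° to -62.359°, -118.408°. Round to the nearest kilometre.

Δλ = -118.408 − 16.071 = -134.479°.
Δφ = -62.359 − 45.432 = -107.791°.
a = sin²(Δφ/2) + cos φ₁ · cos φ₂ · sin²(Δλ/2) = 0.929609.
c = 2·atan2(√a, √(1−a)) = 2.60454 rad → d = 6371·c ≈ 16593.49 km.

16593 km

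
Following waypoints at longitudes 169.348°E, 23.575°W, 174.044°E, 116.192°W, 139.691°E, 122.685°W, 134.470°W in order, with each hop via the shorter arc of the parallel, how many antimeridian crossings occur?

5

Leg 1: +169.348° → -23.575°, shortest Δλ = 167.077° (east) — crosses 180°.
Leg 2: -23.575° → +174.044°, shortest Δλ = -162.381° (west) — crosses 180°.
Leg 3: +174.044° → -116.192°, shortest Δλ = 69.764° (east) — crosses 180°.
Leg 4: -116.192° → +139.691°, shortest Δλ = -104.117° (west) — crosses 180°.
Leg 5: +139.691° → -122.685°, shortest Δλ = 97.624° (east) — crosses 180°.
Leg 6: -122.685° → -134.470°, shortest Δλ = -11.785° (west) — does not cross 180°.
Total crossings: 5.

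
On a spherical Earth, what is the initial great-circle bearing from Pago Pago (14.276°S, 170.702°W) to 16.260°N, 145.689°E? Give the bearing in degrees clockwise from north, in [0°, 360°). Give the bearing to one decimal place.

Δλ = 145.689 − -170.702 = 316.391°; wrapped into (−180°, 180°]: -43.609°.
θ = atan2( sin Δλ · cos φ₂ , cos φ₁ · sin φ₂ − sin φ₁ · cos φ₂ · cos Δλ )
  = atan2(-0.66214, 0.44276) = -56.230° → normalised to [0°, 360°): 303.770°.

303.8°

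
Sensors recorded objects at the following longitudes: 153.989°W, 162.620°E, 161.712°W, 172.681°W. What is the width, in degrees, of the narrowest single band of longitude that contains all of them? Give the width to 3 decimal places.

Sort the longitudes: -172.681°, -161.712°, -153.989°, +162.620°.
Eastward gaps between consecutive values (wrapping around): 10.969°, 7.723°, 316.609°, 24.699°.
Largest gap = 316.609° ⇒ minimal covering band is its complement: 360° − 316.609° = 43.391°.
Band runs from +162.620° eastward to -153.989°, crossing the antimeridian.

43.391°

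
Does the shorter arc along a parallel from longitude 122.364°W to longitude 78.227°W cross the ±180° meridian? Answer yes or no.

Signed shortest Δλ = ((-78.227 − -122.364 + 180) mod 360) − 180 = 44.137°.
Going east by 44.137° from -122.364° reaches -78.227° without touching 180°.

No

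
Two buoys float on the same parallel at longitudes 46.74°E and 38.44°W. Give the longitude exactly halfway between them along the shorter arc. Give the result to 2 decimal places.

Signed shortest Δλ from +46.74° to -38.44° is -85.18°.
Midpoint longitude = +46.74° + (-85.18°)/2 = +46.74° − 42.59° = +4.15°.

4.15°E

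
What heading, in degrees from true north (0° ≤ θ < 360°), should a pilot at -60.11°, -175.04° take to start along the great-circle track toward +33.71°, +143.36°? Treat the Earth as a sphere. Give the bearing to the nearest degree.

326°

Δλ = 143.36 − -175.04 = 318.40°; wrapped into (−180°, 180°]: -41.60°.
θ = atan2( sin Δλ · cos φ₂ , cos φ₁ · sin φ₂ − sin φ₁ · cos φ₂ · cos Δλ )
  = atan2(-0.55229, 0.81589) = -34.095° → normalised to [0°, 360°): 325.905°.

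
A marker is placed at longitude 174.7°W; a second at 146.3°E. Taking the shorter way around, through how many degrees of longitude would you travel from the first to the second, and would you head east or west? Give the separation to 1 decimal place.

Raw difference: 146.3 − -174.7 = 321.0°.
Normalise into (−180°, 180°]: 321.0° − 360° = -39.0°.
Negative ⇒ the second point lies to the west; separation 39.0°.

39.0° west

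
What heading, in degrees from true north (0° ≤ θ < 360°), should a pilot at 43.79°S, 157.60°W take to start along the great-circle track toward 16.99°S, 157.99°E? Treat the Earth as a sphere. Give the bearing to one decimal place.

Δλ = 157.99 − -157.60 = 315.59°; wrapped into (−180°, 180°]: -44.41°.
θ = atan2( sin Δλ · cos φ₂ , cos φ₁ · sin φ₂ − sin φ₁ · cos φ₂ · cos Δλ )
  = atan2(-0.66925, 0.26183) = -68.633° → normalised to [0°, 360°): 291.367°.

291.4°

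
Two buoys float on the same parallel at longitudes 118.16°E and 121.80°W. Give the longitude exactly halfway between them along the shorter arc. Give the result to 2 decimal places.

Signed shortest Δλ from +118.16° to -121.80° is +120.04°.
Midpoint longitude = +118.16° + (+120.04°)/2 = +118.16° + 60.02° = +178.18°.
(The naïve average (+118.16 + -121.80)/2 = -1.82° is on the wrong side of the globe.)

178.18°E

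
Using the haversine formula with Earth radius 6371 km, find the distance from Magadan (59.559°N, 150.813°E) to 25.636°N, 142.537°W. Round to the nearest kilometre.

6266 km

Δλ = -142.537 − 150.813 = -293.350°; wrapped into (−180°, 180°]: 66.650°.
Δφ = 25.636 − 59.559 = -33.923°.
a = sin²(Δφ/2) + cos φ₁ · cos φ₂ · sin²(Δλ/2) = 0.222973.
c = 2·atan2(√a, √(1−a)) = 0.98357 rad → d = 6371·c ≈ 6266.33 km.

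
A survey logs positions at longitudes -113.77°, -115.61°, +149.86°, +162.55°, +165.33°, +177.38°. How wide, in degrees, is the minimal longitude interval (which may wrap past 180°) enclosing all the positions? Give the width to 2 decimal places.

Sort the longitudes: -115.61°, -113.77°, +149.86°, +162.55°, +165.33°, +177.38°.
Eastward gaps between consecutive values (wrapping around): 1.84°, 263.63°, 12.69°, 2.78°, 12.05°, 67.01°.
Largest gap = 263.63° ⇒ minimal covering band is its complement: 360° − 263.63° = 96.37°.
Band runs from +149.86° eastward to -113.77°, crossing the antimeridian.

96.37°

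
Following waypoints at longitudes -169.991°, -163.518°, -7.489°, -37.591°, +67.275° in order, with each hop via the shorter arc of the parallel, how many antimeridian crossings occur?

Leg 1: -169.991° → -163.518°, shortest Δλ = 6.473° (east) — does not cross 180°.
Leg 2: -163.518° → -7.489°, shortest Δλ = 156.029° (east) — does not cross 180°.
Leg 3: -7.489° → -37.591°, shortest Δλ = -30.102° (west) — does not cross 180°.
Leg 4: -37.591° → +67.275°, shortest Δλ = 104.866° (east) — does not cross 180°.
Total crossings: 0.

0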